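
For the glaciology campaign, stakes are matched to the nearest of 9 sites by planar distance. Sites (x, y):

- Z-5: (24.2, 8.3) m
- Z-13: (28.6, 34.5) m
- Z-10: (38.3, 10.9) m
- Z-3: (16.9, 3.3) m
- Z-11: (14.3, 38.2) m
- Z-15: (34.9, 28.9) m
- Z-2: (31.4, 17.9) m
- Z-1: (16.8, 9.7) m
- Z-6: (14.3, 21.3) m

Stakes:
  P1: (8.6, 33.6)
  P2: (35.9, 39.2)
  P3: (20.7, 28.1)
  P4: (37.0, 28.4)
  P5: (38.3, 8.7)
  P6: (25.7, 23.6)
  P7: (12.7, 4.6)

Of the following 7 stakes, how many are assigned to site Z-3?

P1 → Z-11
P2 → Z-13
P3 → Z-6
P4 → Z-15
P5 → Z-10
P6 → Z-2
P7 → Z-3
1 of the 7 goes to Z-3.

1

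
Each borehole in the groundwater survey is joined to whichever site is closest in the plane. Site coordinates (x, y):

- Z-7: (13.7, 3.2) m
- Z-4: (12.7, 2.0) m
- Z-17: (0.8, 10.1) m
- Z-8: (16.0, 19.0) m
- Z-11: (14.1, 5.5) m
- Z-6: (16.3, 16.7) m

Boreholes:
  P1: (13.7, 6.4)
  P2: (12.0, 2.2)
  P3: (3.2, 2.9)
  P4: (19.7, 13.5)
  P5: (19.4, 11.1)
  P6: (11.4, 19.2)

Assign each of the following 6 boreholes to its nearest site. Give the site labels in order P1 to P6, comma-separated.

Z-11, Z-4, Z-17, Z-6, Z-6, Z-8

P1 → Z-11 (d²=0.97)
P2 → Z-4 (d²=0.53)
P3 → Z-17 (d²=57.60)
P4 → Z-6 (d²=21.80)
P5 → Z-6 (d²=40.97)
P6 → Z-8 (d²=21.20)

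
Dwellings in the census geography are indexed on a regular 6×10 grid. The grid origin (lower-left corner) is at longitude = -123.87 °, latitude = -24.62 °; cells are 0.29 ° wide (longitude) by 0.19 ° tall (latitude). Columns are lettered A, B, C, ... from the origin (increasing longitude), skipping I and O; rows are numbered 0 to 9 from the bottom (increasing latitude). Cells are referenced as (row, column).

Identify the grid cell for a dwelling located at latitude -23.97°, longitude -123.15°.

(3, C)

Column index: ⌊(-123.15 − -123.87) / 0.29⌋ = ⌊2.483⌋ = 2 → column C
Row offset from origin: ⌊(-23.97 − -24.62) / 0.19⌋ = ⌊3.421⌋ = 3 → row 3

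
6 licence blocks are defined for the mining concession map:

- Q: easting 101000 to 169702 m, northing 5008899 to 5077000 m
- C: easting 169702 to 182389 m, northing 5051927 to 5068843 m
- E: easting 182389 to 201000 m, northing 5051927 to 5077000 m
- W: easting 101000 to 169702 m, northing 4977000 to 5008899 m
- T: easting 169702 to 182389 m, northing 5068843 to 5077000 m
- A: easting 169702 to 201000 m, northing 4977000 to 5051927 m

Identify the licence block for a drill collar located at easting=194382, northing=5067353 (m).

E

The point has easting = 194382 and northing = 5067353.
Only E satisfies 182389 ≤ easting ≤ 201000 and 5051927 ≤ northing ≤ 5077000.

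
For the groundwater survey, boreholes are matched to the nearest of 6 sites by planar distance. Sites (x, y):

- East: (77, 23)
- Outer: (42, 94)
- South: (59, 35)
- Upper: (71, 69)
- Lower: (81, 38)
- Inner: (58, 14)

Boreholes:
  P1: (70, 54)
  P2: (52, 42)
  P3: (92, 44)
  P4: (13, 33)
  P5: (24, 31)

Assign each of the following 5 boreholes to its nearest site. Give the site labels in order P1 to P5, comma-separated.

P1 → Upper (d²=226.00)
P2 → South (d²=98.00)
P3 → Lower (d²=157.00)
P4 → South (d²=2120.00)
P5 → South (d²=1241.00)

Upper, South, Lower, South, South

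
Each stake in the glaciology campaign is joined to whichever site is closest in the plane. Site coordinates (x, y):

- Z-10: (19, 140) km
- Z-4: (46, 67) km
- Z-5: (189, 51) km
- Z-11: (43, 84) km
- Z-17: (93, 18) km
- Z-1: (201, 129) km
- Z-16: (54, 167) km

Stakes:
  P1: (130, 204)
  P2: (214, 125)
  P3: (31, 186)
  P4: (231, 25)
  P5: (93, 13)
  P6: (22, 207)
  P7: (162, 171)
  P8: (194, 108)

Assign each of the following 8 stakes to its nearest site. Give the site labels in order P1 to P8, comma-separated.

P1 → Z-16 (d²=7145.00)
P2 → Z-1 (d²=185.00)
P3 → Z-16 (d²=890.00)
P4 → Z-5 (d²=2440.00)
P5 → Z-17 (d²=25.00)
P6 → Z-16 (d²=2624.00)
P7 → Z-1 (d²=3285.00)
P8 → Z-1 (d²=490.00)

Z-16, Z-1, Z-16, Z-5, Z-17, Z-16, Z-1, Z-1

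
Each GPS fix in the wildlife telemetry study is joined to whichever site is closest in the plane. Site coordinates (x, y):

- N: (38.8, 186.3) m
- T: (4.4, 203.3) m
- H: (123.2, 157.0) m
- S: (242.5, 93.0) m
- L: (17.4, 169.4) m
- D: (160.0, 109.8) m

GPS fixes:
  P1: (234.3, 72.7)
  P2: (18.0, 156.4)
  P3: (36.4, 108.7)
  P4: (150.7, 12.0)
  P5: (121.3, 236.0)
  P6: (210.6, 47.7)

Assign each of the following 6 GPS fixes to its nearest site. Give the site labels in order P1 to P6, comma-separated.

P1 → S (d²=479.33)
P2 → L (d²=169.36)
P3 → L (d²=4045.49)
P4 → D (d²=9651.33)
P5 → H (d²=6244.61)
P6 → S (d²=3069.70)

S, L, L, D, H, S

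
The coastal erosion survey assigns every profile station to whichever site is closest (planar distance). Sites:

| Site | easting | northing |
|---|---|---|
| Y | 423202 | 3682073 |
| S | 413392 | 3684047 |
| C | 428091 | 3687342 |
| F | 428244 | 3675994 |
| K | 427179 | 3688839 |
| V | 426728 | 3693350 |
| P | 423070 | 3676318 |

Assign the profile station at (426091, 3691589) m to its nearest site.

Squared distances to each site:
Y: 98900577.000; S: 218146365.000; C: 22037009.000; F: 247839434.000; K: 8746244.000; V: 3506890.000; P: 242329882.000.
Minimum at V.

V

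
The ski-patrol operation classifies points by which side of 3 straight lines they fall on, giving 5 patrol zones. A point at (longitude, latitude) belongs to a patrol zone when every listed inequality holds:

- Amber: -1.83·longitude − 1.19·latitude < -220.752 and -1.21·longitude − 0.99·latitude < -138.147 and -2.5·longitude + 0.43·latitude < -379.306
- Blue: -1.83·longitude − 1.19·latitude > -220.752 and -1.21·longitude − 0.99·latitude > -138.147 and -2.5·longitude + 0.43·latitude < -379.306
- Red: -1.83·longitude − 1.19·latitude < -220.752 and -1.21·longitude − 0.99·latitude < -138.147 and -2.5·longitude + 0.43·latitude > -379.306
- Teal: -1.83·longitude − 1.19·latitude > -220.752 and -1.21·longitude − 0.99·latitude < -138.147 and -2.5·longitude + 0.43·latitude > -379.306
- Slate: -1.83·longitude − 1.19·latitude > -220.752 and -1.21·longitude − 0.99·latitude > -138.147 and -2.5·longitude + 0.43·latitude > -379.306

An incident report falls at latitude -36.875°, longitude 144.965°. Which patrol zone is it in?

-1.83·144.965 − 1.19·-36.875 = -221.405, which is < -220.752
-1.21·144.965 − 0.99·-36.875 = -138.901, which is < -138.147
-2.5·144.965 + 0.43·-36.875 = -378.269, which is > -379.306
This sign pattern matches Red.

Red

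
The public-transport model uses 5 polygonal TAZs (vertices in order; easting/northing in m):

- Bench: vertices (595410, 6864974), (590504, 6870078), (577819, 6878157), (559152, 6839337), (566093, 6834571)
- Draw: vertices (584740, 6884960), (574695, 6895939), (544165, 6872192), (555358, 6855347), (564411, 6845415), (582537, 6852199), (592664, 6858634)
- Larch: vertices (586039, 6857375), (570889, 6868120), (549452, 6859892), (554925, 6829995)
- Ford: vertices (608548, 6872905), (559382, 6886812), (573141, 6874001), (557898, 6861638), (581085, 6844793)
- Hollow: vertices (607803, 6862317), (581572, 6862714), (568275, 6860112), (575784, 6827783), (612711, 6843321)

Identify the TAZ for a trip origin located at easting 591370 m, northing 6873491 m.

Cast a ray rightward from (591370, 6873491). For each polygon, the edges (by vertex number in listed order) whose endpoints lie on opposite sides of northing = 6873491, where each meets that height, and whether that is right or left of the point:
Bench: 2–3 at easting≈585145.2 (left), 3–4 at easting≈575575.3 (left) → 0 crossings.
Draw: 2–3 at easting≈545835.0 (left), 7–1 at easting≈588192.1 (left) → 0 crossings.
Larch: no edge straddles that height → 0 crossings.
Ford: 1–2 at easting≈606476.3 (right), 3–4 at easting≈572512.2 (left) → 1 crossing.
Hollow: no edge straddles that height → 0 crossings.
Only Ford has an odd count, so the point is inside Ford.

Ford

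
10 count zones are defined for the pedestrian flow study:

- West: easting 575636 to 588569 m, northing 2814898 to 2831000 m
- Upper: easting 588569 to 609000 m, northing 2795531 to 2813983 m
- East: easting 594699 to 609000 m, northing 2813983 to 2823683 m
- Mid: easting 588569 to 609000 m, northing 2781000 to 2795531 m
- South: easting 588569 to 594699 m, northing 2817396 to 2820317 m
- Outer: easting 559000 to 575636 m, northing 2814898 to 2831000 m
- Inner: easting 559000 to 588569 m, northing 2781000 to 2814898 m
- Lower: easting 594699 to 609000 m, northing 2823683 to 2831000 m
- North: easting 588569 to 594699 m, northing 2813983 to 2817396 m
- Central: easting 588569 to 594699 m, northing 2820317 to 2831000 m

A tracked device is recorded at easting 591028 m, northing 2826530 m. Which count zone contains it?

The point has easting = 591028 and northing = 2826530.
Only Central satisfies 588569 ≤ easting ≤ 594699 and 2820317 ≤ northing ≤ 2831000.

Central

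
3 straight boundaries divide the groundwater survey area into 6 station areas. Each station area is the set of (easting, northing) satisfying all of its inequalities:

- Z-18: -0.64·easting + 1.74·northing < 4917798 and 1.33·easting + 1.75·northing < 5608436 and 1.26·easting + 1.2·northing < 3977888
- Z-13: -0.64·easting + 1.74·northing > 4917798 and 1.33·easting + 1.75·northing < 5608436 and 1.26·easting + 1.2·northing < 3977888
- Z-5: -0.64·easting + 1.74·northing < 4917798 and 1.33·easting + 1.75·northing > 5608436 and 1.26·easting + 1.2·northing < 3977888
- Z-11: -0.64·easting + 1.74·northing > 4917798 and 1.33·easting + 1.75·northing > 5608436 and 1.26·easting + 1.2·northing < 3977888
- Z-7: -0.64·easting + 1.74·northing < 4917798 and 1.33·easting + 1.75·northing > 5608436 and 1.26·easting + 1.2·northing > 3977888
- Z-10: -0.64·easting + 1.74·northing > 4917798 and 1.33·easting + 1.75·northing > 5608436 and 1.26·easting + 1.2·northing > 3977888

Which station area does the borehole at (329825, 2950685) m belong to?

Z-13

-0.64·329825 + 1.74·2950685 = 4923103.900, which is > 4917798
1.33·329825 + 1.75·2950685 = 5602366.000, which is < 5608436
1.26·329825 + 1.2·2950685 = 3956401.500, which is < 3977888
This sign pattern matches Z-13.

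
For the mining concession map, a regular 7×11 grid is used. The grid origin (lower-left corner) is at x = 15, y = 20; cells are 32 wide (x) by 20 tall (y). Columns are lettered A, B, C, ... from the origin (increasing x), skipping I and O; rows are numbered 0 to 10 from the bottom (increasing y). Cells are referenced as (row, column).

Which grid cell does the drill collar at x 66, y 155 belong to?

Column index: ⌊(66 − 15) / 32⌋ = ⌊1.594⌋ = 1 → column B
Row offset from origin: ⌊(155 − 20) / 20⌋ = ⌊6.750⌋ = 6 → row 6

(6, B)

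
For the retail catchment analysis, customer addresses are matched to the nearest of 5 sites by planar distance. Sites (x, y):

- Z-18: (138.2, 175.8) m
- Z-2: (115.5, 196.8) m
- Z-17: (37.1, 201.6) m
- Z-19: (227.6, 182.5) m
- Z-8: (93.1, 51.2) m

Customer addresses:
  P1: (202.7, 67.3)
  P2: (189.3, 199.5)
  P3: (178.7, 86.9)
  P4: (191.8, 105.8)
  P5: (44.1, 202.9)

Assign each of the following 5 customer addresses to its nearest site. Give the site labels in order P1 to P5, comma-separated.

P1 → Z-8 (d²=12271.37)
P2 → Z-19 (d²=1755.89)
P3 → Z-8 (d²=8601.85)
P4 → Z-19 (d²=7164.53)
P5 → Z-17 (d²=50.69)

Z-8, Z-19, Z-8, Z-19, Z-17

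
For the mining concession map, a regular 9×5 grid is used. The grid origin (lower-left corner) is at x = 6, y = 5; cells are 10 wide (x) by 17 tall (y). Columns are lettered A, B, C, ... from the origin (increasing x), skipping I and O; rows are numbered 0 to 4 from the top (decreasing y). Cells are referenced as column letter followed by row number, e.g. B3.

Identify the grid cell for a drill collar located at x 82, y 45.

Column index: ⌊(82 − 6) / 10⌋ = ⌊7.600⌋ = 7 → column H
Row offset from origin: ⌊(45 − 5) / 17⌋ = ⌊2.353⌋ = 2 → row 2 (counted from top)

H2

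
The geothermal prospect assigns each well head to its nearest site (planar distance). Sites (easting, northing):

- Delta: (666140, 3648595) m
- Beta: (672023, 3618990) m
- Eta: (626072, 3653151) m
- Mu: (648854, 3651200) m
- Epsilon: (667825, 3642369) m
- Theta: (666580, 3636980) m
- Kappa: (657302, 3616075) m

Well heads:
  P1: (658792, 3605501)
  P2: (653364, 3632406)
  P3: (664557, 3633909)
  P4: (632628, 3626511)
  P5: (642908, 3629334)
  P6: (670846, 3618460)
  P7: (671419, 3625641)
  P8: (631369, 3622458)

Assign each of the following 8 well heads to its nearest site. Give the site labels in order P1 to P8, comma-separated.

P1 → Kappa (d²=114029576.00)
P2 → Theta (d²=195584132.00)
P3 → Theta (d²=13523570.00)
P4 → Kappa (d²=717716372.00)
P5 → Kappa (d²=382988317.00)
P6 → Beta (d²=1666229.00)
P7 → Beta (d²=44600617.00)
P8 → Kappa (d²=713263178.00)

Kappa, Theta, Theta, Kappa, Kappa, Beta, Beta, Kappa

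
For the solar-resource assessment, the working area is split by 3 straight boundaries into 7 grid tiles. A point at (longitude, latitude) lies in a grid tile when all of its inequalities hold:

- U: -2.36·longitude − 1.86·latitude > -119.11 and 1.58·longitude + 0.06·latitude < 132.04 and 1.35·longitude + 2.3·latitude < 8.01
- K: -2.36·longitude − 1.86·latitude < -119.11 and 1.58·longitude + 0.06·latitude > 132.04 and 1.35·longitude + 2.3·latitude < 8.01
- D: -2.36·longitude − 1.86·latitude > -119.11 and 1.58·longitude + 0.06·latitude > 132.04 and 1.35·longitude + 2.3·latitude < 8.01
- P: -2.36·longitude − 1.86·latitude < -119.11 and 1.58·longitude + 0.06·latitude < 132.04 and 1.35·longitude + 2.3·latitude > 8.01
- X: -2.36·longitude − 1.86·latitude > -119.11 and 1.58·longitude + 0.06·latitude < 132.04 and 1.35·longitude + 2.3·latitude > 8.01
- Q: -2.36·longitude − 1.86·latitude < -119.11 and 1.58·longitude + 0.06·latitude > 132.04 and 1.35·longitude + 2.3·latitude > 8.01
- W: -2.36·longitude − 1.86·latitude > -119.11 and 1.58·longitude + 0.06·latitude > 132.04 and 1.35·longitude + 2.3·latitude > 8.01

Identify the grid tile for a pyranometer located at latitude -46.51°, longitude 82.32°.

U

-2.36·82.32 − 1.86·-46.51 = -107.767, which is > -119.11
1.58·82.32 + 0.06·-46.51 = 127.275, which is < 132.04
1.35·82.32 + 2.3·-46.51 = 4.159, which is < 8.01
This sign pattern matches U.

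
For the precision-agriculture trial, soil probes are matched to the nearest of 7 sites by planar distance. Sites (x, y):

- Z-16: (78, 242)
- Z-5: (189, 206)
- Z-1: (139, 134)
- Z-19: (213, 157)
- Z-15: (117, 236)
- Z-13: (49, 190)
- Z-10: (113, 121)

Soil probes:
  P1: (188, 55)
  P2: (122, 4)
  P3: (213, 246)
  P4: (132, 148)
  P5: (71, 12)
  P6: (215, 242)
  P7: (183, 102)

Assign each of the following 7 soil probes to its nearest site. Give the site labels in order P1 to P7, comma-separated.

Z-1, Z-10, Z-5, Z-1, Z-10, Z-5, Z-1

P1 → Z-1 (d²=8642.00)
P2 → Z-10 (d²=13770.00)
P3 → Z-5 (d²=2176.00)
P4 → Z-1 (d²=245.00)
P5 → Z-10 (d²=13645.00)
P6 → Z-5 (d²=1972.00)
P7 → Z-1 (d²=2960.00)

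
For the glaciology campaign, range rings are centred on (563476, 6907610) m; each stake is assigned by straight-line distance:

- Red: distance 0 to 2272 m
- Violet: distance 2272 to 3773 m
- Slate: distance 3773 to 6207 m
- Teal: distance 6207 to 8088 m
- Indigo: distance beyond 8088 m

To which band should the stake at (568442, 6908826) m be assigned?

Distance = √((568442−563476)² + (6908826−6907610)²) = √(24661156.000 + 1478656.000) = 5112.711 m.
3773 ≤ 5112.711 < 6207 → Slate.

Slate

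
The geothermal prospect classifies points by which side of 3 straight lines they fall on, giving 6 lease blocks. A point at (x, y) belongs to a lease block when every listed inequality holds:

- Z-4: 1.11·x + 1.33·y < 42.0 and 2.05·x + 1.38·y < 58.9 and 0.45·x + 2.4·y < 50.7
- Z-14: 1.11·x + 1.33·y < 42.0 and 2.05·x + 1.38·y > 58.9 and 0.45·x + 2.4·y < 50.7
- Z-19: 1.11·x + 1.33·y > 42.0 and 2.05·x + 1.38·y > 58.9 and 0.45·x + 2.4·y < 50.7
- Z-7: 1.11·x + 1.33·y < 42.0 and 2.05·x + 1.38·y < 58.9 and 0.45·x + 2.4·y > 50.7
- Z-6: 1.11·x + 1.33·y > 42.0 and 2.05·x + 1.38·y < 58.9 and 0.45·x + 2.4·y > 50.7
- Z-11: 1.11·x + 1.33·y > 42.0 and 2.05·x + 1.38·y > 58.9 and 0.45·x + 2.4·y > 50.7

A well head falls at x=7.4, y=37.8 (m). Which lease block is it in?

1.11·7.4 + 1.33·37.8 = 58.488, which is > 42.0
2.05·7.4 + 1.38·37.8 = 67.334, which is > 58.9
0.45·7.4 + 2.4·37.8 = 94.050, which is > 50.7
This sign pattern matches Z-11.

Z-11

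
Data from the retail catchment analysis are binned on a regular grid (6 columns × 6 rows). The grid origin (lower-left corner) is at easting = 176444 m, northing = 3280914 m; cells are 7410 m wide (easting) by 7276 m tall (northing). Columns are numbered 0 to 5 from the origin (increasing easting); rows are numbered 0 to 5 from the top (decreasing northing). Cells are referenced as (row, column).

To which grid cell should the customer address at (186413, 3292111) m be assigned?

(4, 1)

Column index: ⌊(186413 − 176444) / 7410⌋ = ⌊1.345⌋ = 1
Row offset from origin: ⌊(3292111 − 3280914) / 7276⌋ = ⌊1.539⌋ = 1 → row 4 (counted from top)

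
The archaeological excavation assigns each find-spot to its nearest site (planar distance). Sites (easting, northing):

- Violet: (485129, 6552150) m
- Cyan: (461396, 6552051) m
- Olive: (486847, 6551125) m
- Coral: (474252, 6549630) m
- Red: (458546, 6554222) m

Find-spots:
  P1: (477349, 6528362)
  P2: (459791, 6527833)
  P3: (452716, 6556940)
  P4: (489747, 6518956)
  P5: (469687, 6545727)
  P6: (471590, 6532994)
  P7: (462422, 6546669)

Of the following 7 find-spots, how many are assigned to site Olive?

1

P1 → Coral
P2 → Cyan
P3 → Red
P4 → Olive
P5 → Coral
P6 → Coral
P7 → Cyan
1 of the 7 goes to Olive.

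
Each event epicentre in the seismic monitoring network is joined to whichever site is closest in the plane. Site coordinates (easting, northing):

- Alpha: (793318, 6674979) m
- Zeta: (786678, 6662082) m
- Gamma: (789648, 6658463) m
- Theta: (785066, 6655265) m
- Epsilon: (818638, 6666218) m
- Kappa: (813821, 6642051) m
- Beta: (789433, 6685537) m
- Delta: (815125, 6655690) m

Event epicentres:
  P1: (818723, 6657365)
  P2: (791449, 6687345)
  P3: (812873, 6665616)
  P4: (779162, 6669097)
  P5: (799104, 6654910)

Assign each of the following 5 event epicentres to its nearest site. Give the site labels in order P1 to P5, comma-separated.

P1 → Delta (d²=15751229.00)
P2 → Beta (d²=7333120.00)
P3 → Epsilon (d²=33597629.00)
P4 → Zeta (d²=105700481.00)
P5 → Gamma (d²=102039745.00)

Delta, Beta, Epsilon, Zeta, Gamma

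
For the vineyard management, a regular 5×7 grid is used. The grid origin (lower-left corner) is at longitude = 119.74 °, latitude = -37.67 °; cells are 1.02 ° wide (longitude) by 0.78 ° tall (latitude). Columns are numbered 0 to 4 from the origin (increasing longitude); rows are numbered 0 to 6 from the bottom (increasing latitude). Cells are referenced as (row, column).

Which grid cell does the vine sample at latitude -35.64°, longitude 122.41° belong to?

(2, 2)

Column index: ⌊(122.41 − 119.74) / 1.02⌋ = ⌊2.618⌋ = 2
Row offset from origin: ⌊(-35.64 − -37.67) / 0.78⌋ = ⌊2.603⌋ = 2 → row 2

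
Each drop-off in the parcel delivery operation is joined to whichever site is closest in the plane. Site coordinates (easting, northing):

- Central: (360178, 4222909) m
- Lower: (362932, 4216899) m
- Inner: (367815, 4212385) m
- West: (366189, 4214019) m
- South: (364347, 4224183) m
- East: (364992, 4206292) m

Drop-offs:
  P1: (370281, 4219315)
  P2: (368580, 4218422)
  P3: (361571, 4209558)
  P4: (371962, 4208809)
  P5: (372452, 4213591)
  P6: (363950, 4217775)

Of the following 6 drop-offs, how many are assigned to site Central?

P1 → West
P2 → West
P3 → East
P4 → Inner
P5 → Inner
P6 → Lower
0 of the 6 go to Central.

0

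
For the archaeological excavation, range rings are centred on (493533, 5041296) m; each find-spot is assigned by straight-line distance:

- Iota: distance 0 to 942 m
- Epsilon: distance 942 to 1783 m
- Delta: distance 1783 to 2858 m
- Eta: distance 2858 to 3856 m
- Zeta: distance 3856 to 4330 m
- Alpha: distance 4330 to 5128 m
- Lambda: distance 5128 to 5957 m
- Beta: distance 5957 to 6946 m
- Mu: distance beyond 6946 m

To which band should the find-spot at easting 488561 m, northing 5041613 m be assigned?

Alpha

Distance = √((488561−493533)² + (5041613−5041296)²) = √(24720784.000 + 100489.000) = 4982.095 m.
4330 ≤ 4982.095 < 5128 → Alpha.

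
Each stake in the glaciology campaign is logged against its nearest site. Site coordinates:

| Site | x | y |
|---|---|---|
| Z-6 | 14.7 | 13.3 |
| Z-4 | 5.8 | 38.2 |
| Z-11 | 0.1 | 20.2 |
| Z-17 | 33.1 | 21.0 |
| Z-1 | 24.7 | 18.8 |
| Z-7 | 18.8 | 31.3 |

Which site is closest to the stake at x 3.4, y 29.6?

Z-4

Squared distances to each site:
Z-6: 393.380; Z-4: 79.720; Z-11: 99.250; Z-17: 956.050; Z-1: 570.330; Z-7: 240.050.
Minimum at Z-4.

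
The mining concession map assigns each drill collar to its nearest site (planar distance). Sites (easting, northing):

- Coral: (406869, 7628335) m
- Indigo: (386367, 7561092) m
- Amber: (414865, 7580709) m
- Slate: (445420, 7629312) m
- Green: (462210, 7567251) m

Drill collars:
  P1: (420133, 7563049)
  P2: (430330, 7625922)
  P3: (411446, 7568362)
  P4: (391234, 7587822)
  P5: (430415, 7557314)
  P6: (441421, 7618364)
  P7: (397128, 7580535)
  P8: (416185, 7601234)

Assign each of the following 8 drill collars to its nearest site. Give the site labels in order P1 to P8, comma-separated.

Amber, Slate, Amber, Amber, Amber, Slate, Amber, Amber

P1 → Amber (d²=339627424.00)
P2 → Slate (d²=239200200.00)
P3 → Amber (d²=164137970.00)
P4 → Amber (d²=609018930.00)
P5 → Amber (d²=789128525.00)
P6 → Slate (d²=135850705.00)
P7 → Amber (d²=314631445.00)
P8 → Amber (d²=423018025.00)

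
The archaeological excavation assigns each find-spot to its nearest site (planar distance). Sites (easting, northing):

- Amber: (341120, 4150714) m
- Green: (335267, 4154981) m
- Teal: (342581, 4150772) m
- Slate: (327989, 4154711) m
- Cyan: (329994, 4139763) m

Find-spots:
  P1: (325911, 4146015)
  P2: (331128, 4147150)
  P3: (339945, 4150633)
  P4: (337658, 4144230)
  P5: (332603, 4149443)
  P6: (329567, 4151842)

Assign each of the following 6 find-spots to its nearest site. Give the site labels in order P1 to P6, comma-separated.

Cyan, Cyan, Amber, Amber, Green, Slate

P1 → Cyan (d²=55758393.00)
P2 → Cyan (d²=55853725.00)
P3 → Amber (d²=1387186.00)
P4 → Amber (d²=54027700.00)
P5 → Green (d²=37766340.00)
P6 → Slate (d²=10721245.00)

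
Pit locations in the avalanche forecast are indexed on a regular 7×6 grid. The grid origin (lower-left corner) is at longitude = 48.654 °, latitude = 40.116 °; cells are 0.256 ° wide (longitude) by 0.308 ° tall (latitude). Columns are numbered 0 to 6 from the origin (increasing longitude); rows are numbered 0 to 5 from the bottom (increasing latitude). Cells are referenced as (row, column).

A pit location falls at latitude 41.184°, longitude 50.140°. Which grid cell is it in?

(3, 5)

Column index: ⌊(50.140 − 48.654) / 0.256⌋ = ⌊5.805⌋ = 5
Row offset from origin: ⌊(41.184 − 40.116) / 0.308⌋ = ⌊3.468⌋ = 3 → row 3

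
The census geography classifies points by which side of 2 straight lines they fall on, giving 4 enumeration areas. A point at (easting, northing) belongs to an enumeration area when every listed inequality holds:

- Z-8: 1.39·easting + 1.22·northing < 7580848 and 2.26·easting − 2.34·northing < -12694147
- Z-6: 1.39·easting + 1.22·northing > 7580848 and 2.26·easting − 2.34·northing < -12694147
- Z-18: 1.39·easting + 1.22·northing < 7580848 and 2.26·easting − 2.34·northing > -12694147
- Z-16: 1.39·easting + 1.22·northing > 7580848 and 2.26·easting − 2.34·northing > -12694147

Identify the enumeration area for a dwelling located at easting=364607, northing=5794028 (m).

1.39·364607 + 1.22·5794028 = 7575517.890, which is < 7580848
2.26·364607 − 2.34·5794028 = -12734013.700, which is < -12694147
This sign pattern matches Z-8.

Z-8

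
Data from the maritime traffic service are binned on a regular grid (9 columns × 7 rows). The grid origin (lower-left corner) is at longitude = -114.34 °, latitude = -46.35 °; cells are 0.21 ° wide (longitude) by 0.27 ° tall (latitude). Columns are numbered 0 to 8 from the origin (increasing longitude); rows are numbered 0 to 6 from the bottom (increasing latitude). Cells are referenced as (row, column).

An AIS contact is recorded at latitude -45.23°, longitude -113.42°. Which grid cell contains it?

Column index: ⌊(-113.42 − -114.34) / 0.21⌋ = ⌊4.381⌋ = 4
Row offset from origin: ⌊(-45.23 − -46.35) / 0.27⌋ = ⌊4.148⌋ = 4 → row 4

(4, 4)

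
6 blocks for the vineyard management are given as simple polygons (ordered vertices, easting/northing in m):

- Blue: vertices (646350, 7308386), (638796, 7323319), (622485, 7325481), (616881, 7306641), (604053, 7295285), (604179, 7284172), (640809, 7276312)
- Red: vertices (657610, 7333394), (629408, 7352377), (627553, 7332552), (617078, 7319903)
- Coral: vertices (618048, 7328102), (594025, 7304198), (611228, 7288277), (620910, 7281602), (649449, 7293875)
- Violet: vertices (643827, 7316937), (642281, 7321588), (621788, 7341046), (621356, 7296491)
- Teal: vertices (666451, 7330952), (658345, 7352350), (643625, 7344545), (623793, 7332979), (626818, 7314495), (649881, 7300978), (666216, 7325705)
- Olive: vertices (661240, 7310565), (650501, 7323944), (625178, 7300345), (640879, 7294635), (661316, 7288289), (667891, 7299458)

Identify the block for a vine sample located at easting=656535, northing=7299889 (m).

Cast a ray rightward from (656535, 7299889). For each polygon, the edges (by vertex number in listed order) whose endpoints lie on opposite sides of northing = 7299889, where each meets that height, and whether that is right or left of the point:
Blue: 4–5 at easting≈609253.8 (left), 7–1 at easting≈644882.1 (left) → 0 crossings.
Red: no edge straddles that height → 0 crossings.
Coral: 2–3 at easting≈598681.0 (left), 5–1 at easting≈643931.6 (left) → 0 crossings.
Violet: 3–4 at easting≈621388.9 (left), 4–1 at easting≈625090.5 (left) → 0 crossings.
Teal: no edge straddles that height → 0 crossings.
Olive: 3–4 at easting≈626431.9 (left), 6–1 at easting≈667632.9 (right) → 1 crossing.
Only Olive has an odd count, so the point is inside Olive.

Olive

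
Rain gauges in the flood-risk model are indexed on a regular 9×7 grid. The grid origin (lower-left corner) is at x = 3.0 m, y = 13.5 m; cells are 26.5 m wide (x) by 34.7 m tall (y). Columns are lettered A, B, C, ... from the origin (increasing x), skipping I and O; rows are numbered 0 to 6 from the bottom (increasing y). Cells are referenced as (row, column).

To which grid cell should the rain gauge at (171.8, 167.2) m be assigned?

(4, G)

Column index: ⌊(171.8 − 3.0) / 26.5⌋ = ⌊6.370⌋ = 6 → column G
Row offset from origin: ⌊(167.2 − 13.5) / 34.7⌋ = ⌊4.429⌋ = 4 → row 4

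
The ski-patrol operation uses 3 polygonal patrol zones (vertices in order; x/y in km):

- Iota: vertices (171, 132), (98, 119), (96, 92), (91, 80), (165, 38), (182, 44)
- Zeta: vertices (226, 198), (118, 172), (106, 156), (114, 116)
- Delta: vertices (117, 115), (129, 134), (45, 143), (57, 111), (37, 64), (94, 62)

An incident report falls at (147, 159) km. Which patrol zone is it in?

Zeta

Cast a ray rightward from (147, 159). For each polygon, the edges (by vertex number in listed order) whose endpoints lie on opposite sides of y = 159, where each meets that height, and whether that is right or left of the point:
Iota: no edge straddles that height → 0 crossings.
Zeta: 2–3 at x≈108.2 (left), 4–1 at x≈172.7 (right) → 1 crossing.
Delta: no edge straddles that height → 0 crossings.
Only Zeta has an odd count, so the point is inside Zeta.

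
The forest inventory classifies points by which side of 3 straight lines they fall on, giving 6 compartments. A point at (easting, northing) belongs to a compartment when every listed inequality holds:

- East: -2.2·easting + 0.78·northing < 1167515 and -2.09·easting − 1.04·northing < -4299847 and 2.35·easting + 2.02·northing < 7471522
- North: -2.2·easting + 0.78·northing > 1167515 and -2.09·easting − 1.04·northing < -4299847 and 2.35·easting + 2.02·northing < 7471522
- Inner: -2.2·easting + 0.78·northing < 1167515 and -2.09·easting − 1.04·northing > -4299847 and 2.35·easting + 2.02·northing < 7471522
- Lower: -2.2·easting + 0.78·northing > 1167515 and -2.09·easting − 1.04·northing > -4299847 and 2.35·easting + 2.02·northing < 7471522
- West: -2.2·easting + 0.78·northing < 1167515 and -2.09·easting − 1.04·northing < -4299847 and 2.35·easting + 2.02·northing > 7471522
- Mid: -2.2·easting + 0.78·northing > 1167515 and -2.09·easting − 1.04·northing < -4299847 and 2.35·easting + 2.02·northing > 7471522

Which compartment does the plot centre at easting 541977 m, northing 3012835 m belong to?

Inner

-2.2·541977 + 0.78·3012835 = 1157661.900, which is < 1167515
-2.09·541977 − 1.04·3012835 = -4266080.330, which is > -4299847
2.35·541977 + 2.02·3012835 = 7359572.650, which is < 7471522
This sign pattern matches Inner.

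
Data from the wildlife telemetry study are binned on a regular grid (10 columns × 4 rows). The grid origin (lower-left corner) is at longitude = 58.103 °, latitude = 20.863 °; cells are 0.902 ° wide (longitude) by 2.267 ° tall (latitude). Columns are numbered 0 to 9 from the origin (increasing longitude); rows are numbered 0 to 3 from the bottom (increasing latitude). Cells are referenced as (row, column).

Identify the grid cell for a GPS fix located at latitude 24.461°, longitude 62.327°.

Column index: ⌊(62.327 − 58.103) / 0.902⌋ = ⌊4.683⌋ = 4
Row offset from origin: ⌊(24.461 − 20.863) / 2.267⌋ = ⌊1.587⌋ = 1 → row 1

(1, 4)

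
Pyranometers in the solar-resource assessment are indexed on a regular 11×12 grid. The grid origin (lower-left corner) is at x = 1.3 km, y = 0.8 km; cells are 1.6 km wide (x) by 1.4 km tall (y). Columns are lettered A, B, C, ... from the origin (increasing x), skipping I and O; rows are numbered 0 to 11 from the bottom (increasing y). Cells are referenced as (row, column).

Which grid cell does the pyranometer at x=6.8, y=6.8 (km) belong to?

(4, D)

Column index: ⌊(6.8 − 1.3) / 1.6⌋ = ⌊3.438⌋ = 3 → column D
Row offset from origin: ⌊(6.8 − 0.8) / 1.4⌋ = ⌊4.286⌋ = 4 → row 4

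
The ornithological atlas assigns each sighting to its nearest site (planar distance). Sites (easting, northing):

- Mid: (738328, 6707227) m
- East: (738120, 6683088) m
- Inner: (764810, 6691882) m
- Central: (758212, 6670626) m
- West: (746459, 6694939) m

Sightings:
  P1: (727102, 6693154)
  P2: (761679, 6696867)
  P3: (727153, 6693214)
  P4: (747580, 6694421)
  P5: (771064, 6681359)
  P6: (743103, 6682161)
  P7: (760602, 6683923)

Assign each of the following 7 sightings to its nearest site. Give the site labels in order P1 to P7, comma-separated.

East, Inner, East, West, Inner, East, Inner

P1 → East (d²=222720680.00)
P2 → Inner (d²=34653386.00)
P3 → East (d²=222810965.00)
P4 → West (d²=1524965.00)
P5 → Inner (d²=149846045.00)
P6 → East (d²=25689618.00)
P7 → Inner (d²=81052945.00)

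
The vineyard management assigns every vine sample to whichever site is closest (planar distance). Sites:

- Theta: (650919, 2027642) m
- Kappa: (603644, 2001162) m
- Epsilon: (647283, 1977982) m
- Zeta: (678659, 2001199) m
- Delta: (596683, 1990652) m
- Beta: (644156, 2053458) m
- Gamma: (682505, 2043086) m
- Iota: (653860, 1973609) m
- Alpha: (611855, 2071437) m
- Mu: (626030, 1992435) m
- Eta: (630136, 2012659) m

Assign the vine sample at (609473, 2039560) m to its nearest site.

Squared distances to each site:
Theta: 1859809640.000; Kappa: 1508383645.000; Epsilon: 5221446184.000; Zeta: 6258268917.000; Delta: 2555576564.000; Beta: 1396064893.000; Gamma: 5346105700.000; Iota: 6319740170.000; Alpha: 1021817053.000; Mu: 2494899874.000; Eta: 1150623370.000.
Minimum at Alpha.

Alpha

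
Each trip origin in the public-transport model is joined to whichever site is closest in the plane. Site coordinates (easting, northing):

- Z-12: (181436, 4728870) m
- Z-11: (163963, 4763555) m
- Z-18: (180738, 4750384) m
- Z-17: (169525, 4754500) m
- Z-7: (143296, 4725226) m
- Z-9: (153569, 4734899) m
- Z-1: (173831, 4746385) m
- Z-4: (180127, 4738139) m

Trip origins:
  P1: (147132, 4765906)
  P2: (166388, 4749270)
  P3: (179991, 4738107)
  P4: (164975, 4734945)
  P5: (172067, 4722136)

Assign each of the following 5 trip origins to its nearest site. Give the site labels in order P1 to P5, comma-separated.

P1 → Z-11 (d²=288809762.00)
P2 → Z-17 (d²=37193669.00)
P3 → Z-4 (d²=19520.00)
P4 → Z-9 (d²=130098952.00)
P5 → Z-12 (d²=133124917.00)

Z-11, Z-17, Z-4, Z-9, Z-12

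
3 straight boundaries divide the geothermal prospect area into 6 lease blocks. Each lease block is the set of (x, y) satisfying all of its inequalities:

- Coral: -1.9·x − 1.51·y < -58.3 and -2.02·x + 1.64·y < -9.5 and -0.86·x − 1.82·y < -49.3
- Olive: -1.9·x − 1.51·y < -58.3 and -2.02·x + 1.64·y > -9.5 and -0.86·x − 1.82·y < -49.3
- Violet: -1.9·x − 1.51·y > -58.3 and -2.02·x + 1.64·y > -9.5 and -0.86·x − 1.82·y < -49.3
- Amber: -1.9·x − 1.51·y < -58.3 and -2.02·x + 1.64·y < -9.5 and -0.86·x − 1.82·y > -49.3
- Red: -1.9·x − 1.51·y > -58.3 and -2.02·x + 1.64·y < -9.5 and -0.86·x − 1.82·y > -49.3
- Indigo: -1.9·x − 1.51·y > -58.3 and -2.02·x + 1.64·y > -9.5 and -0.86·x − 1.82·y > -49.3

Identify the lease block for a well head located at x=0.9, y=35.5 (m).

Violet

-1.9·0.9 − 1.51·35.5 = -55.315, which is > -58.3
-2.02·0.9 + 1.64·35.5 = 56.402, which is > -9.5
-0.86·0.9 − 1.82·35.5 = -65.384, which is < -49.3
This sign pattern matches Violet.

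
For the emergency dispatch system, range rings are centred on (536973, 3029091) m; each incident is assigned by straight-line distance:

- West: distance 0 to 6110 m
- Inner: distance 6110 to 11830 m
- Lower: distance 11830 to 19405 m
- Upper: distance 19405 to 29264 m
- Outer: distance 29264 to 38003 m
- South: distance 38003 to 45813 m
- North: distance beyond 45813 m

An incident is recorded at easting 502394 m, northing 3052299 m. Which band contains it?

South

Distance = √((502394−536973)² + (3052299−3029091)²) = √(1195707241.000 + 538611264.000) = 41645.150 m.
38003 ≤ 41645.150 < 45813 → South.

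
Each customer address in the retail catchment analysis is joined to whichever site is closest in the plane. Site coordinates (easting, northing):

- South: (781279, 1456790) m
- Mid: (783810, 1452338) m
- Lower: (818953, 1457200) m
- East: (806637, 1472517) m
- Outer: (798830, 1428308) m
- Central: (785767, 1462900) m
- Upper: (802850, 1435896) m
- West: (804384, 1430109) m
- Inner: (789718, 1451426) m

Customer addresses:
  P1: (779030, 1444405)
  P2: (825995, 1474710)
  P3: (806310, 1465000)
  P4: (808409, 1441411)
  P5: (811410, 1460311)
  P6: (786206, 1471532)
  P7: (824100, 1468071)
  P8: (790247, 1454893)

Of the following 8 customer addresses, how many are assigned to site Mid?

P1 → Mid
P2 → Lower
P3 → East
P4 → Upper
P5 → Lower
P6 → Central
P7 → Lower
P8 → Inner
1 of the 8 goes to Mid.

1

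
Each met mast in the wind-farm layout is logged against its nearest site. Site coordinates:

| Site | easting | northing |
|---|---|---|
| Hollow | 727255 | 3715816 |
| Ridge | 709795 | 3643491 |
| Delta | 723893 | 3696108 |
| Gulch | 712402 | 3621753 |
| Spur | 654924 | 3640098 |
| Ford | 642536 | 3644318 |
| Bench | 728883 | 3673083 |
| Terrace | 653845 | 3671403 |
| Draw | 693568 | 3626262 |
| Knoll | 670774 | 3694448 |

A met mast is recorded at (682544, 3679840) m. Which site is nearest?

Knoll

Squared distances to each site:
Hollow: 3293346097.000; Ridge: 2063866802.000; Delta: 1974387625.000; Gulch: 4265599733.000; Spur: 2342290964.000; Ford: 2862452548.000; Bench: 2192959970.000; Terrace: 894815570.000; Draw: 2992130660.000; Knoll: 351926564.000.
Minimum at Knoll.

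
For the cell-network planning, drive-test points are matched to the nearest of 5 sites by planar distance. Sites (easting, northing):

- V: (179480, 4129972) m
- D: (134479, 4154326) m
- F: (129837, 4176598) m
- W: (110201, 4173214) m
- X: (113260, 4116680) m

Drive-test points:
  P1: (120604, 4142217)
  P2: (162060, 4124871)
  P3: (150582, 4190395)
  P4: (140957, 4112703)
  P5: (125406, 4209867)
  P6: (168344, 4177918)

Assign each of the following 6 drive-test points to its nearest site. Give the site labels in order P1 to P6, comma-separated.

P1 → D (d²=339143506.00)
P2 → V (d²=329476601.00)
P3 → F (d²=620712234.00)
P4 → X (d²=782940338.00)
P5 → F (d²=1126460122.00)
P6 → F (d²=1484531449.00)

D, V, F, X, F, F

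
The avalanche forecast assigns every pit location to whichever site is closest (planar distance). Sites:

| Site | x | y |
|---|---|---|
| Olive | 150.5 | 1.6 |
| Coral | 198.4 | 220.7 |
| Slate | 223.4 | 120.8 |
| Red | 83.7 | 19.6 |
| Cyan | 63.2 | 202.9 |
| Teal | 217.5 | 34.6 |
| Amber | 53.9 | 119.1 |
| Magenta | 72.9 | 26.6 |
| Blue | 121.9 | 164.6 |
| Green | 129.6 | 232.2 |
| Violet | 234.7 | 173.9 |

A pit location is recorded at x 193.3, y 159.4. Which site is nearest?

Squared distances to each site:
Olive: 26732.680; Coral: 3783.700; Slate: 2395.970; Red: 31556.200; Cyan: 18818.260; Teal: 16160.680; Amber: 21056.450; Magenta: 32132.000; Blue: 5125.000; Green: 9357.530; Violet: 1924.210.
Minimum at Violet.

Violet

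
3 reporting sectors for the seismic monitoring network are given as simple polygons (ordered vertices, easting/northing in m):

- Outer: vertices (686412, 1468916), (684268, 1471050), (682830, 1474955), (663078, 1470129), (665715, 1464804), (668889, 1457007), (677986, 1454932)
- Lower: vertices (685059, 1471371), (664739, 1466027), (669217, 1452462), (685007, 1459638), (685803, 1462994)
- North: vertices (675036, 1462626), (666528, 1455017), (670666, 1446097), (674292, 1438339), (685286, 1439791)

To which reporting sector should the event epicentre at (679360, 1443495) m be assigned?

Cast a ray rightward from (679360, 1443495). For each polygon, the edges (by vertex number in listed order) whose endpoints lie on opposite sides of northing = 1443495, where each meets that height, and whether that is right or left of the point:
Outer: no edge straddles that height → 0 crossings.
Lower: no edge straddles that height → 0 crossings.
North: 3–4 at easting≈671882.1 (left), 5–1 at easting≈683623.4 (right) → 1 crossing.
Only North has an odd count, so the point is inside North.

North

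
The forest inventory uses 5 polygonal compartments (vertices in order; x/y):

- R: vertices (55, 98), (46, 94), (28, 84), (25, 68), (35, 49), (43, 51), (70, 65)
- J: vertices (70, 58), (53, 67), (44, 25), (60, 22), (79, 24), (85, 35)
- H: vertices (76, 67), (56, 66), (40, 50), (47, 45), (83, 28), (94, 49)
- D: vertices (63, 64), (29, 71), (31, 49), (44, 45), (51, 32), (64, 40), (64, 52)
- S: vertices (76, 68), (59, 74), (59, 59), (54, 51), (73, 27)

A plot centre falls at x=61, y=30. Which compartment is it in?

Cast a ray rightward from (61, 30). For each polygon, the edges (by vertex number in listed order) whose endpoints lie on opposite sides of y = 30, where each meets that height, and whether that is right or left of the point:
R: no edge straddles that height → 0 crossings.
J: 2–3 at x≈45.1 (left), 5–6 at x≈82.3 (right) → 1 crossing.
H: 4–5 at x≈78.8 (right), 5–6 at x≈84.0 (right) → 2 crossings.
D: no edge straddles that height → 0 crossings.
S: 4–5 at x≈70.6 (right), 5–1 at x≈73.2 (right) → 2 crossings.
Only J has an odd count, so the point is inside J.

J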